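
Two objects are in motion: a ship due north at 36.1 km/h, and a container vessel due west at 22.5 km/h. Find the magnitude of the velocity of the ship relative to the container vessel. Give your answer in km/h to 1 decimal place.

42.5 km/h

Taking east as x and north as y: ship velocity = (0.000, 36.100) km/h; container vessel velocity = (-22.500, 0.000) km/h.
Velocity of ship relative to container vessel = (0.000, 36.100) − (-22.500, 0.000) = (22.500, 36.100) km/h.
Magnitude = |(22.500, 36.100)| = 42.538 km/h.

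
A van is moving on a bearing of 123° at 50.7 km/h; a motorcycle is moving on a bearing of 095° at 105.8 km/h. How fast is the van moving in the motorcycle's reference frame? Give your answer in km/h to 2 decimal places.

65.51 km/h

Taking east as x and north as y: van velocity = (42.521, -27.613) km/h; motorcycle velocity = (105.397, -9.221) km/h.
Velocity of van relative to motorcycle = (42.521, -27.613) − (105.397, -9.221) = (-62.877, -18.392) km/h.
Magnitude = |(-62.877, -18.392)| = 65.512 km/h.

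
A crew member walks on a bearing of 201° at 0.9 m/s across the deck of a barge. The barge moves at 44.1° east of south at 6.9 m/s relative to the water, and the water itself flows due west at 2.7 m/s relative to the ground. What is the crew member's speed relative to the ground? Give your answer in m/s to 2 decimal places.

6.06 m/s

In east/north components (m/s): crew member relative to barge = (-0.323, -0.840); barge relative to water = (4.802, -4.955); water relative to ground = (-2.700, 0.000).
Sum = (1.779, -5.795) m/s.
Speed = |(1.779, -5.795)| = 6.062 m/s.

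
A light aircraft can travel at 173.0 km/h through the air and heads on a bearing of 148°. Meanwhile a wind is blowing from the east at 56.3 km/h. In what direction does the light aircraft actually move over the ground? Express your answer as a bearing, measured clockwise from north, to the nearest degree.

Taking east as x and north as y: velocity relative to the air = (91.676, -146.712) km/h; the air relative to ground = (-56.300, 0.000) km/h.
Velocity relative to ground = (91.676, -146.712) + (-56.300, 0.000) = (35.376, -146.712) km/h.
Bearing = atan2(35.38, -146.71) = 166.44° clockwise from north.

166°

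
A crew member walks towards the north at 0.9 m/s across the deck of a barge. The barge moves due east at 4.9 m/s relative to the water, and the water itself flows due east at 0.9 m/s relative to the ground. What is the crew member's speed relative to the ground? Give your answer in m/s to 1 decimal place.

In east/north components (m/s): crew member relative to barge = (0.000, 0.900); barge relative to water = (4.900, 0.000); water relative to ground = (0.900, 0.000).
Sum = (5.800, 0.900) m/s.
Speed = |(5.800, 0.900)| = 5.869 m/s.

5.9 m/s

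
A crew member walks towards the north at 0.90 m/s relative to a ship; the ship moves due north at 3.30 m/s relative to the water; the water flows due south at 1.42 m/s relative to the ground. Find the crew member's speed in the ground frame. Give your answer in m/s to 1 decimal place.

In east/north components (m/s): crew member relative to ship = (0.000, 0.900); ship relative to water = (0.000, 3.300); water relative to ground = (0.000, -1.420).
Sum = (0.000, 2.780) m/s.
Speed = |(0.000, 2.780)| = 2.780 m/s.

2.8 m/s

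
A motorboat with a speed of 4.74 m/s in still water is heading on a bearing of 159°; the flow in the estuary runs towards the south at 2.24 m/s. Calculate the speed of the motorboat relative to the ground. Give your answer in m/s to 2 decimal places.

Taking east as x and north as y: velocity relative to the water = (1.699, -4.425) m/s; the water relative to ground = (0.000, -2.240) m/s.
Velocity relative to ground = (1.699, -4.425) + (0.000, -2.240) = (1.699, -6.665) m/s.
Speed = |(1.699, -6.665)| = 6.878 m/s.

6.88 m/s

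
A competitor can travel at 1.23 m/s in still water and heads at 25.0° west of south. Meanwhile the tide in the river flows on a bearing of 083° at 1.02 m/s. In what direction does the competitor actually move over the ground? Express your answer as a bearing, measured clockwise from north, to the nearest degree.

154°

Taking east as x and north as y: velocity relative to the water = (-0.520, -1.115) m/s; the water relative to ground = (1.012, 0.124) m/s.
Velocity relative to ground = (-0.520, -1.115) + (1.012, 0.124) = (0.493, -0.990) m/s.
Bearing = atan2(0.49, -0.99) = 153.56° clockwise from north.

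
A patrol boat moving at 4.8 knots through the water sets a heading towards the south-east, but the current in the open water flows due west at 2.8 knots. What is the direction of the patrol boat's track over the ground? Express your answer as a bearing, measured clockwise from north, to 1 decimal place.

170.1°

Taking east as x and north as y: velocity relative to the water = (3.394, -3.394) knots; the water relative to ground = (-2.800, 0.000) knots.
Velocity relative to ground = (3.394, -3.394) + (-2.800, 0.000) = (0.594, -3.394) knots.
Bearing = atan2(0.59, -3.39) = 170.07° clockwise from north.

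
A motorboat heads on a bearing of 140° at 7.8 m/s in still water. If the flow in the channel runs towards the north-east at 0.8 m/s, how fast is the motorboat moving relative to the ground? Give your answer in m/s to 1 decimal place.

Taking east as x and north as y: velocity relative to the water = (5.014, -5.975) m/s; the water relative to ground = (0.566, 0.566) m/s.
Velocity relative to ground = (5.014, -5.975) + (0.566, 0.566) = (5.579, -5.409) m/s.
Speed = |(5.579, -5.409)| = 7.771 m/s.

7.8 m/s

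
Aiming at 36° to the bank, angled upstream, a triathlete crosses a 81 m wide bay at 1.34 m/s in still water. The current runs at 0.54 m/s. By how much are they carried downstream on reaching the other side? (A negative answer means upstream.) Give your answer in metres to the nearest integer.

-56 m

Perpendicular speed = 0.788 m/s; crossing time = 81 / 0.788 = 102.840 s.
Net downstream speed = -0.544 m/s.
Drift = -0.544 × 102.840 = -55.953 m (upstream).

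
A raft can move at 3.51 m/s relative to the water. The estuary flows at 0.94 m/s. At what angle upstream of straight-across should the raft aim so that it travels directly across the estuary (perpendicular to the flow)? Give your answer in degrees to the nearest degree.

16°

To cancel the current, the upstream component of the raft's velocity must equal the flow: 3.51 sin θ = 0.94.
sin θ = 0.94 / 3.51 = 0.2678.
θ = arcsin(0.2678) = 15.534°.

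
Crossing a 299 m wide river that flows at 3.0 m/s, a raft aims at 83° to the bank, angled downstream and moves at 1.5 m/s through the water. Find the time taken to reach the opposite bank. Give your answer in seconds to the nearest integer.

The component of the raft's velocity perpendicular to the bank is 1.5 × sin 83° = 1.489 m/s.
Only the cross-stream component determines the crossing time; the current contributes nothing perpendicular to the bank.
Time = 299 / 1.489 = 200.830 s.

201 s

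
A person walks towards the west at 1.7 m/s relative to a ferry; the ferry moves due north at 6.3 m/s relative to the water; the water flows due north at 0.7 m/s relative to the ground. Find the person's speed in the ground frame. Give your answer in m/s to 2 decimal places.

7.20 m/s

In east/north components (m/s): person relative to ferry = (-1.700, 0.000); ferry relative to water = (0.000, 6.300); water relative to ground = (0.000, 0.700).
Sum = (-1.700, 7.000) m/s.
Speed = |(-1.700, 7.000)| = 7.203 m/s.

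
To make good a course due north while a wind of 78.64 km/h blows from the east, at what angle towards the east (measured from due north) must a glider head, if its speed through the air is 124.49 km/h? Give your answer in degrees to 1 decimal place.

39.2°

The wind pushes perpendicular to the desired track; the heading must have a component into the wind equal to 78.64 km/h: 124.49 sin θ = 78.64.
sin θ = 0.6317, so θ = 39.175°.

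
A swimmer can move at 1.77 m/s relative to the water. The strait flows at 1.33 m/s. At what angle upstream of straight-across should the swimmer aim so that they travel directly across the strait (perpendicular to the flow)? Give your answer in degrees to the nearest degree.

49°

To cancel the current, the upstream component of the swimmer's velocity must equal the flow: 1.77 sin θ = 1.33.
sin θ = 1.33 / 1.77 = 0.7514.
θ = arcsin(0.7514) = 48.713°.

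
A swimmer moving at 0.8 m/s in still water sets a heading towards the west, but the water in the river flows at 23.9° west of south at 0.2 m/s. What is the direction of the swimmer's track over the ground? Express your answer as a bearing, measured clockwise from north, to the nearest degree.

258°

Taking east as x and north as y: velocity relative to the water = (-0.800, 0.000) m/s; the water relative to ground = (-0.081, -0.183) m/s.
Velocity relative to ground = (-0.800, 0.000) + (-0.081, -0.183) = (-0.881, -0.183) m/s.
Bearing = atan2(-0.88, -0.18) = 258.28° clockwise from north.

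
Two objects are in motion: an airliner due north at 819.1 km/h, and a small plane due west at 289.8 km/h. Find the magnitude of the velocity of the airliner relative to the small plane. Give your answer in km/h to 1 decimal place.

868.9 km/h

Taking east as x and north as y: airliner velocity = (0.000, 819.100) km/h; small plane velocity = (-289.800, 0.000) km/h.
Velocity of airliner relative to small plane = (0.000, 819.100) − (-289.800, 0.000) = (289.800, 819.100) km/h.
Magnitude = |(289.800, 819.100)| = 868.855 km/h.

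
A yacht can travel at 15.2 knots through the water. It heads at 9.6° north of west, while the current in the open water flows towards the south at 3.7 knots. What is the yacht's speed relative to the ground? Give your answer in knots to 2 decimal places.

Taking east as x and north as y: velocity relative to the water = (-14.987, 2.535) knots; the water relative to ground = (0.000, -3.700) knots.
Velocity relative to ground = (-14.987, 2.535) + (0.000, -3.700) = (-14.987, -1.165) knots.
Speed = |(-14.987, -1.165)| = 15.032 knots.

15.03 knots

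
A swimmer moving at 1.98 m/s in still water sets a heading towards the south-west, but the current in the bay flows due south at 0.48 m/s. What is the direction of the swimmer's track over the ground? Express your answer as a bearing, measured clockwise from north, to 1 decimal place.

Taking east as x and north as y: velocity relative to the water = (-1.400, -1.400) m/s; the water relative to ground = (0.000, -0.480) m/s.
Velocity relative to ground = (-1.400, -1.400) + (0.000, -0.480) = (-1.400, -1.880) m/s.
Bearing = atan2(-1.40, -1.88) = 216.67° clockwise from north.

216.7°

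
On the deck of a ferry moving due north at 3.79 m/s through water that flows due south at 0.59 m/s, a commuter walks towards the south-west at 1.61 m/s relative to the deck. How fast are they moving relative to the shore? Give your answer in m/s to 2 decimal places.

In east/north components (m/s): commuter relative to ferry = (-1.138, -1.138); ferry relative to water = (0.000, 3.790); water relative to ground = (0.000, -0.590).
Sum = (-1.138, 2.062) m/s.
Speed = |(-1.138, 2.062)| = 2.355 m/s.

2.36 m/s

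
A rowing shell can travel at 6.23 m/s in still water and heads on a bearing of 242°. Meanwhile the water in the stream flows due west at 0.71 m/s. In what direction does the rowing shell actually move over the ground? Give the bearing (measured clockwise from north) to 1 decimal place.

244.8°

Taking east as x and north as y: velocity relative to the water = (-5.501, -2.925) m/s; the water relative to ground = (-0.710, 0.000) m/s.
Velocity relative to ground = (-5.501, -2.925) + (-0.710, 0.000) = (-6.211, -2.925) m/s.
Bearing = atan2(-6.21, -2.92) = 244.78° clockwise from north.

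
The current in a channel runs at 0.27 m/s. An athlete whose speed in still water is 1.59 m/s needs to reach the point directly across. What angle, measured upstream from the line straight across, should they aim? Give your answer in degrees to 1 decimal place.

To cancel the current, the upstream component of the athlete's velocity must equal the flow: 1.59 sin θ = 0.27.
sin θ = 0.27 / 1.59 = 0.1698.
θ = arcsin(0.1698) = 9.777°.

9.8°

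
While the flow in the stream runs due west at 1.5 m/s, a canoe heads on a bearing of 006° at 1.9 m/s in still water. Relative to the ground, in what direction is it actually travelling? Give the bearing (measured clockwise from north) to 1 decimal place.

Taking east as x and north as y: velocity relative to the water = (0.199, 1.890) m/s; the water relative to ground = (-1.500, 0.000) m/s.
Velocity relative to ground = (0.199, 1.890) + (-1.500, 0.000) = (-1.301, 1.890) m/s.
Bearing = atan2(-1.30, 1.89) = 325.44° clockwise from north.

325.4°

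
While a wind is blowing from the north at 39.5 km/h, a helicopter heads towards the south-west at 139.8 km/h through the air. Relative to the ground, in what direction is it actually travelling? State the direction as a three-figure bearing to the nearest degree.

Taking east as x and north as y: velocity relative to the air = (-98.854, -98.854) km/h; the air relative to ground = (0.000, -39.500) km/h.
Velocity relative to ground = (-98.854, -98.854) + (0.000, -39.500) = (-98.854, -138.354) km/h.
Bearing = atan2(-98.85, -138.35) = 215.55° clockwise from north.

216°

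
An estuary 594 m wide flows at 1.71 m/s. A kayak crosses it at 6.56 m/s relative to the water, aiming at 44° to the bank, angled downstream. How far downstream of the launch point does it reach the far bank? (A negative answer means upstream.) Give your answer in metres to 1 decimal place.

Perpendicular speed = 4.557 m/s; crossing time = 594 / 4.557 = 130.350 s.
Net downstream speed = 6.429 m/s.
Drift = 6.429 × 130.350 = 838.004 m (downstream).

838.0 m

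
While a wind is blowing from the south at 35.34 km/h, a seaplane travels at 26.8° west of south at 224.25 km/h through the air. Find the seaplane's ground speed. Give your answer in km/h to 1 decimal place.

Taking east as x and north as y: velocity relative to the air = (-101.109, -200.162) km/h; the air relative to ground = (0.000, 35.340) km/h.
Velocity relative to ground = (-101.109, -200.162) + (0.000, 35.340) = (-101.109, -164.822) km/h.
Speed = |(-101.109, -164.822)| = 193.364 km/h.

193.4 km/h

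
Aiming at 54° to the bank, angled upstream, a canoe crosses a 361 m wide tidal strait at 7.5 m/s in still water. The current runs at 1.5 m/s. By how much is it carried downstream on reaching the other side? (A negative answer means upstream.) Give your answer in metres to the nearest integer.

-173 m

Perpendicular speed = 6.068 m/s; crossing time = 361 / 6.068 = 59.496 s.
Net downstream speed = -2.908 m/s.
Drift = -2.908 × 59.496 = -173.038 m (upstream).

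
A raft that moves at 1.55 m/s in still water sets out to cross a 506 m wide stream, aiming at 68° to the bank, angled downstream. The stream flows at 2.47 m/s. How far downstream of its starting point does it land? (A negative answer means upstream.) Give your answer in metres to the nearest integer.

1074 m

Perpendicular speed = 1.437 m/s; crossing time = 506 / 1.437 = 352.089 s.
Net downstream speed = 3.051 m/s.
Drift = 3.051 × 352.089 = 1074.098 m (downstream).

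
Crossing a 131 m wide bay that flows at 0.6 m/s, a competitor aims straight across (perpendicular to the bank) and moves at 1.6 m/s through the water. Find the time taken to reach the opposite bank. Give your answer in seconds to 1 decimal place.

81.9 s

The component of the competitor's velocity perpendicular to the bank is 1.6 m/s.
Only the cross-stream component determines the crossing time; the current contributes nothing perpendicular to the bank.
Time = 131 / 1.600 = 81.875 s.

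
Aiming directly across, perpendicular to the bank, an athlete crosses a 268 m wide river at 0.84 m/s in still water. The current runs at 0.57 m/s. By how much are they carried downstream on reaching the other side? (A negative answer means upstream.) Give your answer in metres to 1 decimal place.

Perpendicular speed = 0.840 m/s; crossing time = 268 / 0.840 = 319.048 s.
Net downstream speed = 0.570 m/s.
Drift = 0.570 × 319.048 = 181.857 m (downstream).

181.9 m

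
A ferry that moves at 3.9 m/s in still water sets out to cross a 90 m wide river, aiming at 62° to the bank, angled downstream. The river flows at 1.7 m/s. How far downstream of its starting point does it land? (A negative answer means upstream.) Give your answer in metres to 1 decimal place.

92.3 m

Perpendicular speed = 3.443 m/s; crossing time = 90 / 3.443 = 26.136 s.
Net downstream speed = 3.531 m/s.
Drift = 3.531 × 26.136 = 92.285 m (downstream).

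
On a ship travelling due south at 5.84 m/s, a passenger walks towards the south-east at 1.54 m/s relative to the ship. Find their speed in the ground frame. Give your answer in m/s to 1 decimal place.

Taking east as x and north as y: ship velocity = (0.000, -5.840) m/s; passenger velocity relative to ship = (1.089, -1.089) m/s.
Velocity relative to ground = (0.000, -5.840) + (1.089, -1.089) = (1.089, -6.929) m/s.
Speed = |(1.089, -6.929)| = 7.014 m/s.

7.0 m/s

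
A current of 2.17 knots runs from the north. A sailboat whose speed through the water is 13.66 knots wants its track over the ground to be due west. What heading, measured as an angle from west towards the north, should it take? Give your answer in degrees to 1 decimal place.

9.1°

The current pushes perpendicular to the desired track; the heading must have a component into the current equal to 2.17 knots: 13.66 sin θ = 2.17.
sin θ = 0.1589, so θ = 9.141°.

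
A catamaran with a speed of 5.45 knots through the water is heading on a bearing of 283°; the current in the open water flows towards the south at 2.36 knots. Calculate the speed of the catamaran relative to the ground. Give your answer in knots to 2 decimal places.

5.43 knots

Taking east as x and north as y: velocity relative to the water = (-5.310, 1.226) knots; the water relative to ground = (0.000, -2.360) knots.
Velocity relative to ground = (-5.310, 1.226) + (0.000, -2.360) = (-5.310, -1.134) knots.
Speed = |(-5.310, -1.134)| = 5.430 knots.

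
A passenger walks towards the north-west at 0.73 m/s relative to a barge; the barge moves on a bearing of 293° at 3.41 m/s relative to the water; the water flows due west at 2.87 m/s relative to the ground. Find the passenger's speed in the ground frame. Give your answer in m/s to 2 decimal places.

In east/north components (m/s): passenger relative to barge = (-0.516, 0.516); barge relative to water = (-3.139, 1.332); water relative to ground = (-2.870, 0.000).
Sum = (-6.525, 1.849) m/s.
Speed = |(-6.525, 1.849)| = 6.782 m/s.

6.78 m/s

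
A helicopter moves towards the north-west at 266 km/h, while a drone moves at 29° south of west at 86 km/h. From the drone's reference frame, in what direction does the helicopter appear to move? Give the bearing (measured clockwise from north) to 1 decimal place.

Taking east as x and north as y: helicopter velocity = (-188.090, 188.090) km/h; drone velocity = (-75.217, -41.694) km/h.
Velocity of helicopter relative to drone = (-188.090, 188.090) − (-75.217, -41.694) = (-112.873, 229.784) km/h.
Bearing = atan2(-112.87, 229.78) = 333.84° clockwise from north.

333.8°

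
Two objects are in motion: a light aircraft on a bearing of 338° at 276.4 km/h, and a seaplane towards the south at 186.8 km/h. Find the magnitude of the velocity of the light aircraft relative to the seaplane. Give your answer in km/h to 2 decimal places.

Taking east as x and north as y: light aircraft velocity = (-103.541, 256.274) km/h; seaplane velocity = (0.000, -186.800) km/h.
Velocity of light aircraft relative to seaplane = (-103.541, 256.274) − (0.000, -186.800) = (-103.541, 443.074) km/h.
Magnitude = |(-103.541, 443.074)| = 455.011 km/h.

455.01 km/h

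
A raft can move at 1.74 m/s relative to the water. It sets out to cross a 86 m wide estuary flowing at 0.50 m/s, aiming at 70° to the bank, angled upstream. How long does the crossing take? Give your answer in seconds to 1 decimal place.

The component of the raft's velocity perpendicular to the bank is 1.74 × sin 70° = 1.635 m/s.
The current is parallel to the bank, so it does not affect the crossing time.
Time = 86 / 1.635 = 52.597 s.

52.6 s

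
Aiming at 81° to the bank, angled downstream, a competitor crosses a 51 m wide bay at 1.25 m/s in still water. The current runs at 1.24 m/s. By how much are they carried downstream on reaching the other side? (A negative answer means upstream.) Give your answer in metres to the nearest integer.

Perpendicular speed = 1.235 m/s; crossing time = 51 / 1.235 = 41.309 s.
Net downstream speed = 1.436 m/s.
Drift = 1.436 × 41.309 = 59.300 m (downstream).

59 m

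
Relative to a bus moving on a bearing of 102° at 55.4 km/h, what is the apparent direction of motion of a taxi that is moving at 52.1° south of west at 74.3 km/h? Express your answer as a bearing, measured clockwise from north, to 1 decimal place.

244.7°

Taking east as x and north as y: taxi velocity = (-45.641, -58.629) km/h; bus velocity = (54.189, -11.518) km/h.
Velocity of taxi relative to bus = (-45.641, -58.629) − (54.189, -11.518) = (-99.831, -47.111) km/h.
Bearing = atan2(-99.83, -47.11) = 244.74° clockwise from north.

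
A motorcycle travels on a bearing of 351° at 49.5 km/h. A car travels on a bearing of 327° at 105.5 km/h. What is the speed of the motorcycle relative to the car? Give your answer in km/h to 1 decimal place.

63.6 km/h

Taking east as x and north as y: motorcycle velocity = (-7.744, 48.891) km/h; car velocity = (-57.459, 88.480) km/h.
Velocity of motorcycle relative to car = (-7.744, 48.891) − (-57.459, 88.480) = (49.716, -39.589) km/h.
Magnitude = |(49.716, -39.589)| = 63.553 km/h.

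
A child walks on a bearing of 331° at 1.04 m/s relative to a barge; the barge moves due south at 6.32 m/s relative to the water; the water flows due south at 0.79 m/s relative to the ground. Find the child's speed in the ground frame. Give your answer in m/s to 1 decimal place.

6.2 m/s

In east/north components (m/s): child relative to barge = (-0.504, 0.910); barge relative to water = (0.000, -6.320); water relative to ground = (0.000, -0.790).
Sum = (-0.504, -6.200) m/s.
Speed = |(-0.504, -6.200)| = 6.221 m/s.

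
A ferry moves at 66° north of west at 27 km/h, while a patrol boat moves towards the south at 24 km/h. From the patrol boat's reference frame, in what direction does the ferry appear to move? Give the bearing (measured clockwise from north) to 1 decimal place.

347.3°

Taking east as x and north as y: ferry velocity = (-10.982, 24.666) km/h; patrol boat velocity = (0.000, -24.000) km/h.
Velocity of ferry relative to patrol boat = (-10.982, 24.666) − (0.000, -24.000) = (-10.982, 48.666) km/h.
Bearing = atan2(-10.98, 48.67) = 347.28° clockwise from north.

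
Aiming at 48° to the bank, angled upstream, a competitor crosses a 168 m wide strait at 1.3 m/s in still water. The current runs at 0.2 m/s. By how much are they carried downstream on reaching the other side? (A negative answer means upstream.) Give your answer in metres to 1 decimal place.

Perpendicular speed = 0.966 m/s; crossing time = 168 / 0.966 = 173.897 s.
Net downstream speed = -0.670 m/s.
Drift = -0.670 × 173.897 = -116.488 m (upstream).

-116.5 m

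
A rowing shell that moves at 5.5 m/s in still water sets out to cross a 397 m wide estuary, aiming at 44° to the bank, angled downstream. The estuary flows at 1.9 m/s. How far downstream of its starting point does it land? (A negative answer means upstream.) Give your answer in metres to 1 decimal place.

608.5 m

Perpendicular speed = 3.821 m/s; crossing time = 397 / 3.821 = 103.910 s.
Net downstream speed = 5.856 m/s.
Drift = 5.856 × 103.910 = 608.534 m (downstream).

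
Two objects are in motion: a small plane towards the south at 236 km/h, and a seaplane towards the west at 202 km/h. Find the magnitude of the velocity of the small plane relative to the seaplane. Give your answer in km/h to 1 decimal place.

Taking east as x and north as y: small plane velocity = (0.000, -236.000) km/h; seaplane velocity = (-202.000, 0.000) km/h.
Velocity of small plane relative to seaplane = (0.000, -236.000) − (-202.000, 0.000) = (202.000, -236.000) km/h.
Magnitude = |(202.000, -236.000)| = 310.644 km/h.

310.6 km/h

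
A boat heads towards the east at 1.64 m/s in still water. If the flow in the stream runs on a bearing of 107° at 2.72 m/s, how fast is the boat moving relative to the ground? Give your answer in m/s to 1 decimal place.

Taking east as x and north as y: velocity relative to the water = (1.640, 0.000) m/s; the water relative to ground = (2.601, -0.795) m/s.
Velocity relative to ground = (1.640, 0.000) + (2.601, -0.795) = (4.241, -0.795) m/s.
Speed = |(4.241, -0.795)| = 4.315 m/s.

4.3 m/s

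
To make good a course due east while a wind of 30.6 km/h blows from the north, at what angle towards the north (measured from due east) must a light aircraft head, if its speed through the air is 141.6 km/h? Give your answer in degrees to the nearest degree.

12°

The wind pushes perpendicular to the desired track; the heading must have a component into the wind equal to 30.6 km/h: 141.6 sin θ = 30.6.
sin θ = 0.2161, so θ = 12.480°.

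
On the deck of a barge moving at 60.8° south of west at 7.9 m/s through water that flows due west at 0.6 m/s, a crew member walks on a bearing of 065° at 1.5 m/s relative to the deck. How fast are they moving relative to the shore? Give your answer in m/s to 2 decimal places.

6.99 m/s

In east/north components (m/s): crew member relative to barge = (1.359, 0.634); barge relative to water = (-3.854, -6.896); water relative to ground = (-0.600, 0.000).
Sum = (-3.095, -6.262) m/s.
Speed = |(-3.095, -6.262)| = 6.985 m/s.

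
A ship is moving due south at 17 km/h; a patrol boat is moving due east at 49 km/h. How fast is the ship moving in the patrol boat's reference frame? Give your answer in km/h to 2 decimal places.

Taking east as x and north as y: ship velocity = (0.000, -17.000) km/h; patrol boat velocity = (49.000, 0.000) km/h.
Velocity of ship relative to patrol boat = (0.000, -17.000) − (49.000, 0.000) = (-49.000, -17.000) km/h.
Magnitude = |(-49.000, -17.000)| = 51.865 km/h.

51.87 km/h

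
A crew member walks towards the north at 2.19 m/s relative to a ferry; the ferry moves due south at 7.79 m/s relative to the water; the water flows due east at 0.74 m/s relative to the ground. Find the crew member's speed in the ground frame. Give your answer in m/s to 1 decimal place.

5.6 m/s

In east/north components (m/s): crew member relative to ferry = (0.000, 2.190); ferry relative to water = (0.000, -7.790); water relative to ground = (0.740, 0.000).
Sum = (0.740, -5.600) m/s.
Speed = |(0.740, -5.600)| = 5.649 m/s.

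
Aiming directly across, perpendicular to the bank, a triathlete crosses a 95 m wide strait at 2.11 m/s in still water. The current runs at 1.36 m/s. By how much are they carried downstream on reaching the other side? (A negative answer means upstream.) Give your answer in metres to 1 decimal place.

Perpendicular speed = 2.110 m/s; crossing time = 95 / 2.110 = 45.024 s.
Net downstream speed = 1.360 m/s.
Drift = 1.360 × 45.024 = 61.232 m (downstream).

61.2 m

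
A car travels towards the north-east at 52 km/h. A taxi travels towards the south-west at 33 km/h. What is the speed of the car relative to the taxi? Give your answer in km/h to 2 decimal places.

85.00 km/h

Taking east as x and north as y: car velocity = (36.770, 36.770) km/h; taxi velocity = (-23.335, -23.335) km/h.
Velocity of car relative to taxi = (36.770, 36.770) − (-23.335, -23.335) = (60.104, 60.104) km/h.
Magnitude = |(60.104, 60.104)| = 85.000 km/h.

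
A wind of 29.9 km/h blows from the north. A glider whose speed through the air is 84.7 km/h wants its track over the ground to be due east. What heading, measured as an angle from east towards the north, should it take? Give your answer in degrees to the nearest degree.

The wind pushes perpendicular to the desired track; the heading must have a component into the wind equal to 29.9 km/h: 84.7 sin θ = 29.9.
sin θ = 0.3530, so θ = 20.672°.

21°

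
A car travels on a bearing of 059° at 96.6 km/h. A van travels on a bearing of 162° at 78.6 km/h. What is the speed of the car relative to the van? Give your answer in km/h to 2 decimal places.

137.57 km/h

Taking east as x and north as y: car velocity = (82.802, 49.753) km/h; van velocity = (24.289, -74.753) km/h.
Velocity of car relative to van = (82.802, 49.753) − (24.289, -74.753) = (58.514, 124.506) km/h.
Magnitude = |(58.514, 124.506)| = 137.570 km/h.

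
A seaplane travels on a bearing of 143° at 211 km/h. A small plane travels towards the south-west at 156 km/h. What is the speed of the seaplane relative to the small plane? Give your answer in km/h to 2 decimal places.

244.33 km/h

Taking east as x and north as y: seaplane velocity = (126.983, -168.512) km/h; small plane velocity = (-110.309, -110.309) km/h.
Velocity of seaplane relative to small plane = (126.983, -168.512) − (-110.309, -110.309) = (237.292, -58.203) km/h.
Magnitude = |(237.292, -58.203)| = 244.326 km/h.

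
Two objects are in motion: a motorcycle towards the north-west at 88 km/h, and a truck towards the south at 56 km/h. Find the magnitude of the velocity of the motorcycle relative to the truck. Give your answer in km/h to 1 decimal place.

133.6 km/h

Taking east as x and north as y: motorcycle velocity = (-62.225, 62.225) km/h; truck velocity = (0.000, -56.000) km/h.
Velocity of motorcycle relative to truck = (-62.225, 62.225) − (0.000, -56.000) = (-62.225, 118.225) km/h.
Magnitude = |(-62.225, 118.225)| = 133.601 km/h.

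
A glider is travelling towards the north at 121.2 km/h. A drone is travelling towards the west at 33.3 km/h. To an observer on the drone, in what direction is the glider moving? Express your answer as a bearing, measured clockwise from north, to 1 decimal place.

Taking east as x and north as y: glider velocity = (0.000, 121.200) km/h; drone velocity = (-33.300, 0.000) km/h.
Velocity of glider relative to drone = (0.000, 121.200) − (-33.300, 0.000) = (33.300, 121.200) km/h.
Bearing = atan2(33.30, 121.20) = 15.36° clockwise from north.

015.4°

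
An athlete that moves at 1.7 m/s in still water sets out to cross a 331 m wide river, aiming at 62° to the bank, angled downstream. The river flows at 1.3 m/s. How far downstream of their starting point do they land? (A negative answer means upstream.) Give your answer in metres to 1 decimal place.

462.7 m

Perpendicular speed = 1.501 m/s; crossing time = 331 / 1.501 = 220.518 s.
Net downstream speed = 2.098 m/s.
Drift = 2.098 × 220.518 = 462.669 m (downstream).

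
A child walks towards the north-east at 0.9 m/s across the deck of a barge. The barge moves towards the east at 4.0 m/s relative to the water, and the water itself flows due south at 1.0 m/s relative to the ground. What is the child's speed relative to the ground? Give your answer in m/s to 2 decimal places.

4.65 m/s

In east/north components (m/s): child relative to barge = (0.636, 0.636); barge relative to water = (4.000, 0.000); water relative to ground = (0.000, -1.000).
Sum = (4.636, -0.364) m/s.
Speed = |(4.636, -0.364)| = 4.651 m/s.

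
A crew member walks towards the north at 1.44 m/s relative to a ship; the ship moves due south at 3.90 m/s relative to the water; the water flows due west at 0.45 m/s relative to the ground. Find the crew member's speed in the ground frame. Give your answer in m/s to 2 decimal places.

2.50 m/s

In east/north components (m/s): crew member relative to ship = (0.000, 1.440); ship relative to water = (0.000, -3.900); water relative to ground = (-0.450, 0.000).
Sum = (-0.450, -2.460) m/s.
Speed = |(-0.450, -2.460)| = 2.501 m/s.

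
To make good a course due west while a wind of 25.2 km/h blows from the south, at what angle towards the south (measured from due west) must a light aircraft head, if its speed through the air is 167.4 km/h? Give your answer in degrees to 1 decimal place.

The wind pushes perpendicular to the desired track; the heading must have a component into the wind equal to 25.2 km/h: 167.4 sin θ = 25.2.
sin θ = 0.1505, so θ = 8.658°.

8.7°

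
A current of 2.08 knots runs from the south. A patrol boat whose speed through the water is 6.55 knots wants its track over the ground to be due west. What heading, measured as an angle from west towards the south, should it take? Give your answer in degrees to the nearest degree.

19°

The current pushes perpendicular to the desired track; the heading must have a component into the current equal to 2.08 knots: 6.55 sin θ = 2.08.
sin θ = 0.3176, so θ = 18.515°.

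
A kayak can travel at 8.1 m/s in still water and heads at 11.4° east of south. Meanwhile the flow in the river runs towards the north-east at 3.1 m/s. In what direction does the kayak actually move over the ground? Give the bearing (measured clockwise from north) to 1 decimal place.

Taking east as x and north as y: velocity relative to the water = (1.601, -7.940) m/s; the water relative to ground = (2.192, 2.192) m/s.
Velocity relative to ground = (1.601, -7.940) + (2.192, 2.192) = (3.793, -5.748) m/s.
Bearing = atan2(3.79, -5.75) = 146.58° clockwise from north.

146.6°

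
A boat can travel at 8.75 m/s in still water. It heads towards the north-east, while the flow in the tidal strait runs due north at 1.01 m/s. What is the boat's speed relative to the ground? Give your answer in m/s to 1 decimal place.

Taking east as x and north as y: velocity relative to the water = (6.187, 6.187) m/s; the water relative to ground = (0.000, 1.010) m/s.
Velocity relative to ground = (6.187, 6.187) + (0.000, 1.010) = (6.187, 7.197) m/s.
Speed = |(6.187, 7.197)| = 9.491 m/s.

9.5 m/s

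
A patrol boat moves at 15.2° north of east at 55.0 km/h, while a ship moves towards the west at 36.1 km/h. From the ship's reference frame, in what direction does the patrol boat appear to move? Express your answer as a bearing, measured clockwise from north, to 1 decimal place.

080.8°

Taking east as x and north as y: patrol boat velocity = (53.076, 14.420) km/h; ship velocity = (-36.100, 0.000) km/h.
Velocity of patrol boat relative to ship = (53.076, 14.420) − (-36.100, 0.000) = (89.176, 14.420) km/h.
Bearing = atan2(89.18, 14.42) = 80.81° clockwise from north.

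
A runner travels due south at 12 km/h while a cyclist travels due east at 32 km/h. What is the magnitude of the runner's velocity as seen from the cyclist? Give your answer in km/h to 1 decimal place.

34.2 km/h

Taking east as x and north as y: runner velocity = (0.000, -12.000) km/h; cyclist velocity = (32.000, 0.000) km/h.
Velocity of runner relative to cyclist = (0.000, -12.000) − (32.000, 0.000) = (-32.000, -12.000) km/h.
Magnitude = |(-32.000, -12.000)| = 34.176 km/h.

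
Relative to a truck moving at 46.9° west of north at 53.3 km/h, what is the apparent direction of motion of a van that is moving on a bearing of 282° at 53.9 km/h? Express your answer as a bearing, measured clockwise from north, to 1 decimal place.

208.7°

Taking east as x and north as y: van velocity = (-52.722, 11.206) km/h; truck velocity = (-38.918, 36.418) km/h.
Velocity of van relative to truck = (-52.722, 11.206) − (-38.918, 36.418) = (-13.805, -25.212) km/h.
Bearing = atan2(-13.80, -25.21) = 208.70° clockwise from north.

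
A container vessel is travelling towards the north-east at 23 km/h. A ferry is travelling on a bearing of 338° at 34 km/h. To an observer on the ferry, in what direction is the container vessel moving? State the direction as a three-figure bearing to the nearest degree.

Taking east as x and north as y: container vessel velocity = (16.263, 16.263) km/h; ferry velocity = (-12.737, 31.524) km/h.
Velocity of container vessel relative to ferry = (16.263, 16.263) − (-12.737, 31.524) = (29.000, -15.261) km/h.
Bearing = atan2(29.00, -15.26) = 117.75° clockwise from north.

118°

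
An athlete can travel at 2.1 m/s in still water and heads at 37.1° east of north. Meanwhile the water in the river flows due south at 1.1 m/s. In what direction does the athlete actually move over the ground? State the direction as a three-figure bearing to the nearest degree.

Taking east as x and north as y: velocity relative to the water = (1.267, 1.675) m/s; the water relative to ground = (0.000, -1.100) m/s.
Velocity relative to ground = (1.267, 1.675) + (0.000, -1.100) = (1.267, 0.575) m/s.
Bearing = atan2(1.27, 0.57) = 65.59° clockwise from north.

066°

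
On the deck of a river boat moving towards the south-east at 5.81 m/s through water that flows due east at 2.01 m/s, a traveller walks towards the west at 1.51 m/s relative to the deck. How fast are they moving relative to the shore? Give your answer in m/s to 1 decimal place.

In east/north components (m/s): traveller relative to river boat = (-1.510, 0.000); river boat relative to water = (4.108, -4.108); water relative to ground = (2.010, 0.000).
Sum = (4.608, -4.108) m/s.
Speed = |(4.608, -4.108)| = 6.174 m/s.

6.2 m/s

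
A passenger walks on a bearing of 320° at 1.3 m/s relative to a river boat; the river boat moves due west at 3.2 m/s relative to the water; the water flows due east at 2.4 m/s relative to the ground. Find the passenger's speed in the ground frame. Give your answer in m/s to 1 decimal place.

1.9 m/s

In east/north components (m/s): passenger relative to river boat = (-0.836, 0.996); river boat relative to water = (-3.200, 0.000); water relative to ground = (2.400, 0.000).
Sum = (-1.636, 0.996) m/s.
Speed = |(-1.636, 0.996)| = 1.915 m/s.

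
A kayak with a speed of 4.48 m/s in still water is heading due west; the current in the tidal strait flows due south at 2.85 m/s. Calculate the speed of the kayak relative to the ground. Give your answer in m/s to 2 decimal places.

Taking east as x and north as y: velocity relative to the water = (-4.480, 0.000) m/s; the water relative to ground = (0.000, -2.850) m/s.
Velocity relative to ground = (-4.480, 0.000) + (0.000, -2.850) = (-4.480, -2.850) m/s.
Speed = |(-4.480, -2.850)| = 5.310 m/s.

5.31 m/s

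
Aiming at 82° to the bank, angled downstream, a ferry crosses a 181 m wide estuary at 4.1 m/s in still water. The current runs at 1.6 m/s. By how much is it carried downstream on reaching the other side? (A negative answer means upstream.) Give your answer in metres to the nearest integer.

Perpendicular speed = 4.060 m/s; crossing time = 181 / 4.060 = 44.580 s.
Net downstream speed = 2.171 m/s.
Drift = 2.171 × 44.580 = 96.766 m (downstream).

97 m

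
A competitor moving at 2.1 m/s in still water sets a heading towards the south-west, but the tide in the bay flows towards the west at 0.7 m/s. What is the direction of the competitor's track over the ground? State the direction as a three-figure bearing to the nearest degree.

Taking east as x and north as y: velocity relative to the water = (-1.485, -1.485) m/s; the water relative to ground = (-0.700, 0.000) m/s.
Velocity relative to ground = (-1.485, -1.485) + (-0.700, 0.000) = (-2.185, -1.485) m/s.
Bearing = atan2(-2.18, -1.48) = 235.80° clockwise from north.

236°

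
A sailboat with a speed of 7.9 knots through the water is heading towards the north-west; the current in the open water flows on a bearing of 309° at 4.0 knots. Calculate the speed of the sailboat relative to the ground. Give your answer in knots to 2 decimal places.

11.89 knots

Taking east as x and north as y: velocity relative to the water = (-5.586, 5.586) knots; the water relative to ground = (-3.109, 2.517) knots.
Velocity relative to ground = (-5.586, 5.586) + (-3.109, 2.517) = (-8.695, 8.103) knots.
Speed = |(-8.695, 8.103)| = 11.885 knots.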